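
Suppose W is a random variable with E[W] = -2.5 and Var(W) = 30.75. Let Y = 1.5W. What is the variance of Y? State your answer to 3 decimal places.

Var(1.5W) = (1.5)²·Var(W) = 2.25·30.75 = 69.1875

69.188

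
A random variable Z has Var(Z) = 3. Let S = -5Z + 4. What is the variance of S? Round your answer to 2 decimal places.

75.00

Var(-5Z + 4) = (-5)²·Var(Z) = 25·3 = 75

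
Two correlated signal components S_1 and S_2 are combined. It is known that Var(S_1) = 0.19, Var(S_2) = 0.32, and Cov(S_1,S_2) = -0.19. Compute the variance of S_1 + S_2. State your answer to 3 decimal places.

0.130

Var(S_1 + S_2) = (1)²·Var(S_1) + (1)²·Var(S_2) + 2·(1)·(1)·Cov(S_1,S_2)
= 1·0.19 + 1·0.32 + 2·-0.19 = 0.13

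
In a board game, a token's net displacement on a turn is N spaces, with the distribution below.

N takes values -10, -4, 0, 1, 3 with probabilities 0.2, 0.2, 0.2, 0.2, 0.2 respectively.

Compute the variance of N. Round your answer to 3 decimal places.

E[N] = (-10)(0.2) + (-4)(0.2) + (0)(0.2) + (1)(0.2) + (3)(0.2) = -2
E[N²] = (-10)²(0.2) + (-4)²(0.2) + (0)²(0.2) + (1)²(0.2) + (3)²(0.2) = 25.2
Var(N) = E[N²] − (E[N])² = 25.2 − (-2)² = 21.2

21.200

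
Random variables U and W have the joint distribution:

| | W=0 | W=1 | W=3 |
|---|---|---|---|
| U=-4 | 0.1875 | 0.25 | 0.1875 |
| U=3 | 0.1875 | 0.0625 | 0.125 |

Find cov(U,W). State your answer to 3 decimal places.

E[U] = -1.375,  E[W] = 1.25
E[UW] = -1.9375
cov(U,W) = E[UW] − E[U]E[W] = -1.9375 − (-1.375)(1.25) = -0.21875

-0.219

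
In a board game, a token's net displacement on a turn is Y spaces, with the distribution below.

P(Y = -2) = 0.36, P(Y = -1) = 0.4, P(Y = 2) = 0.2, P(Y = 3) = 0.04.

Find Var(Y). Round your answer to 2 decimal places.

2.64

E[Y] = (-2)(0.36) + (-1)(0.4) + (2)(0.2) + (3)(0.04) = -0.6
E[Y²] = (-2)²(0.36) + (-1)²(0.4) + (2)²(0.2) + (3)²(0.04) = 3
Var(Y) = E[Y²] − (E[Y])² = 3 − (-0.6)² = 2.64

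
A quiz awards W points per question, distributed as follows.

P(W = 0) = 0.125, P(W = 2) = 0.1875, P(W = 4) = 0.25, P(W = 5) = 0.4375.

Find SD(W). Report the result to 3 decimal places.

1.731

E[W] = (0)(0.125) + (2)(0.1875) + (4)(0.25) + (5)(0.4375) = 3.5625
E[W²] = (0)²(0.125) + (2)²(0.1875) + (4)²(0.25) + (5)²(0.4375) = 15.6875
Var(W) = E[W²] − (E[W])² = 15.6875 − (3.5625)² = 2.99609375
SD(W) = √2.99609375 ≈ 1.731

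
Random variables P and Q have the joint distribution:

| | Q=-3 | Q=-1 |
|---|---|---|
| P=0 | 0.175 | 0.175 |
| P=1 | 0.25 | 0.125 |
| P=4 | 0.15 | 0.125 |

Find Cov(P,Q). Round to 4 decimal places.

-0.0038

E[P] = 1.475,  E[Q] = -2.15
E[PQ] = -3.175
Cov(P,Q) = E[PQ] − E[P]E[Q] = -3.175 − (1.475)(-2.15) = -0.00375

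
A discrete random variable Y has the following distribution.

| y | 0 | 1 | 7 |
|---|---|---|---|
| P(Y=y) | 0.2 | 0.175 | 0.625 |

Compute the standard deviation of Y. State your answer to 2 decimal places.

3.18

E[Y] = (0)(0.2) + (1)(0.175) + (7)(0.625) = 4.55
E[Y²] = (0)²(0.2) + (1)²(0.175) + (7)²(0.625) = 30.8
V(Y) = E[Y²] − (E[Y])² = 30.8 − (4.55)² = 10.0975
sd(Y) = √10.0975 ≈ 3.18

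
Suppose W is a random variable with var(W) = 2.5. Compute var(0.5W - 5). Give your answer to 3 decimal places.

var(0.5W - 5) = (0.5)²·var(W) = 0.25·2.5 = 0.625

0.625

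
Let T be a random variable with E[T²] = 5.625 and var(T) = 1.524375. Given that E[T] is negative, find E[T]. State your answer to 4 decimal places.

-2.0250

(E[T])² = E[T²] − var(T) = 5.625 − 1.524375 = 4.100625
E[T] = −√4.100625 = -2.025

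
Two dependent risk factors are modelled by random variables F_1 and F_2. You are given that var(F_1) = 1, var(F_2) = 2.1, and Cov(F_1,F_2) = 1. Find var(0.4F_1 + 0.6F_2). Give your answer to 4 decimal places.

1.3960

var(0.4F_1 + 0.6F_2) = (0.4)²·var(F_1) + (0.6)²·var(F_2) + 2·(0.4)·(0.6)·Cov(F_1,F_2)
= 0.16·1 + 0.36·2.1 + 0.48·1 = 1.396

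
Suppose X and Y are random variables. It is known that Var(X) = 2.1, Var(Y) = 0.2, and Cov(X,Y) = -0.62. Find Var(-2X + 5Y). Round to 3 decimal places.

25.800

Var(-2X + 5Y) = (-2)²·Var(X) + (5)²·Var(Y) + 2·(-2)·(5)·Cov(X,Y)
= 4·2.1 + 25·0.2 + -20·-0.62 = 25.8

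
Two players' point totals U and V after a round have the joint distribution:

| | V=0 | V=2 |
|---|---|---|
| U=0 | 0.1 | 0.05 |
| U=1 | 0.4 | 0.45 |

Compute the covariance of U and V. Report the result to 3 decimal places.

E[U] = 0.85,  E[V] = 1
E[UV] = 0.9
Cov(U,V) = E[UV] − E[U]E[V] = 0.9 − (0.85)(1) = 0.05

0.050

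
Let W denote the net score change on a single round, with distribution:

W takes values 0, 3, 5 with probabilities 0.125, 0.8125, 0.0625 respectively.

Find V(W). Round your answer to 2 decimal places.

1.31

E[W] = (0)(0.125) + (3)(0.8125) + (5)(0.0625) = 2.75
E[W²] = (0)²(0.125) + (3)²(0.8125) + (5)²(0.0625) = 8.875
V(W) = E[W²] − (E[W])² = 8.875 − (2.75)² = 1.3125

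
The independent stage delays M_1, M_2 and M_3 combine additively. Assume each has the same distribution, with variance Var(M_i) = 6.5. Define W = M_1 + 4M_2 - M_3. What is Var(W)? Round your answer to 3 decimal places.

117.000

By independence, Var(W) = (1)²Var(M_1) + (4)²Var(M_2) + (-1)²Var(M_3)
= (1)²·6.5 + (4)²·6.5 + (-1)²·6.5 = 117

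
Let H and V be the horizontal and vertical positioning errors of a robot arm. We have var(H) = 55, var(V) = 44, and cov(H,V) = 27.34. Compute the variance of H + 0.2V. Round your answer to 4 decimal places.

var(H + 0.2V) = (1)²·var(H) + (0.2)²·var(V) + 2·(1)·(0.2)·cov(H,V)
= 1·55 + 0.04·44 + 0.4·27.34 = 67.696

67.6960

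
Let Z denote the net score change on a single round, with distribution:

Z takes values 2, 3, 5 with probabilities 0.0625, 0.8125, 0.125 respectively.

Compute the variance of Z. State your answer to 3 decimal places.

0.527

E[Z] = (2)(0.0625) + (3)(0.8125) + (5)(0.125) = 3.1875
E[Z²] = (2)²(0.0625) + (3)²(0.8125) + (5)²(0.125) = 10.6875
Var(Z) = E[Z²] − (E[Z])² = 10.6875 − (3.1875)² = 0.52734375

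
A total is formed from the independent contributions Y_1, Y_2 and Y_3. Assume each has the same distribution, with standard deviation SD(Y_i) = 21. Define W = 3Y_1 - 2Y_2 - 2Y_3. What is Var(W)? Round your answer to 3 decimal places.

Var(Y_i) = (21)² = 441
By independence, Var(W) = (3)²Var(Y_1) + (-2)²Var(Y_2) + (-2)²Var(Y_3)
= (3)²·441 + (-2)²·441 + (-2)²·441 = 7497

7497.000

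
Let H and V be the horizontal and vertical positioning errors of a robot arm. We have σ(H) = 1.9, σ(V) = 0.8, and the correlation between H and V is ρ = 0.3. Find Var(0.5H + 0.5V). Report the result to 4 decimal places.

Var(H) = (1.9)² = 3.61;  Var(V) = (0.8)² = 0.64
Cov(H,V) = ρ·σ(H)·σ(V) = 0.3·1.9·0.8 = 0.456
Var(0.5H + 0.5V) = (0.5)²·Var(H) + (0.5)²·Var(V) + 2·(0.5)·(0.5)·Cov(H,V)
= 0.25·3.61 + 0.25·0.64 + 0.5·0.456 = 1.2905

1.2905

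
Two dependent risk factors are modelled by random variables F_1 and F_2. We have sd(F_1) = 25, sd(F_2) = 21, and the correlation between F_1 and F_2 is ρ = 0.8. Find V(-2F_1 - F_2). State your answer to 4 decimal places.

4621.0000

V(F_1) = (25)² = 625;  V(F_2) = (21)² = 441
Cov(F_1,F_2) = ρ·sd(F_1)·sd(F_2) = 0.8·25·21 = 420
V(-2F_1 - F_2) = (-2)²·V(F_1) + (-1)²·V(F_2) + 2·(-2)·(-1)·Cov(F_1,F_2)
= 4·625 + 1·441 + 4·420 = 4621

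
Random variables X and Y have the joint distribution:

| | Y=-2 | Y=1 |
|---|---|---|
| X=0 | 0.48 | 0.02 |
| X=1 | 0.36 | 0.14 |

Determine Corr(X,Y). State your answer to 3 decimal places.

0.327

E[X] = 0.5,  E[Y] = -1.52
E[XY] = -0.58
Cov(X,Y) = E[XY] − E[X]E[Y] = -0.58 − (0.5)(-1.52) = 0.18
Var(X) = 0.25,  Var(Y) = 1.2096
ρ = 0.18 / √(0.25·1.2096) ≈ 0.327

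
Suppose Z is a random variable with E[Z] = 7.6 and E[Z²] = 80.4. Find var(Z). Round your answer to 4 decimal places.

var(Z) = 80.4 − (7.6)² = 22.64

22.6400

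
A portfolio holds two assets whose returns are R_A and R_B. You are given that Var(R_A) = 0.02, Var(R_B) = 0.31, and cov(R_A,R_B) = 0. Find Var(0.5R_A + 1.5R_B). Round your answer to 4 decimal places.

Var(0.5R_A + 1.5R_B) = (0.5)²·Var(R_A) + (1.5)²·Var(R_B) + 2·(0.5)·(1.5)·cov(R_A,R_B)
= 0.25·0.02 + 2.25·0.31 + 1.5·0 = 0.7025

0.7025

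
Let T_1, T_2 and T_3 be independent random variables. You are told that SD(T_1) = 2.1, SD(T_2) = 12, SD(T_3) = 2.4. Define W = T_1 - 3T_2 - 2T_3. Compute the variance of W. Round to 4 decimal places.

1323.4500

Var(T_1) = 4.41, Var(T_2) = 144, Var(T_3) = 5.76
By independence, Var(W) = (1)²Var(T_1) + (-3)²Var(T_2) + (-2)²Var(T_3)
= (1)²·4.41 + (-3)²·144 + (-2)²·5.76 = 1323.45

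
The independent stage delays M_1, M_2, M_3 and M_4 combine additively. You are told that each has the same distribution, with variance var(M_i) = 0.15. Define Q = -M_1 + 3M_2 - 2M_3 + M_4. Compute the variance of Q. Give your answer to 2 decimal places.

By independence, var(Q) = (-1)²var(M_1) + (3)²var(M_2) + (-2)²var(M_3) + (1)²var(M_4)
= (-1)²·0.15 + (3)²·0.15 + (-2)²·0.15 + (1)²·0.15 = 2.25

2.25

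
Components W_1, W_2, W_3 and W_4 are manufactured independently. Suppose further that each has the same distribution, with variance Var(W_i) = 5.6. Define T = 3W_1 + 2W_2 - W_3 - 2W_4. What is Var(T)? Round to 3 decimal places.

100.800

By independence, Var(T) = (3)²Var(W_1) + (2)²Var(W_2) + (-1)²Var(W_3) + (-2)²Var(W_4)
= (3)²·5.6 + (2)²·5.6 + (-1)²·5.6 + (-2)²·5.6 = 100.8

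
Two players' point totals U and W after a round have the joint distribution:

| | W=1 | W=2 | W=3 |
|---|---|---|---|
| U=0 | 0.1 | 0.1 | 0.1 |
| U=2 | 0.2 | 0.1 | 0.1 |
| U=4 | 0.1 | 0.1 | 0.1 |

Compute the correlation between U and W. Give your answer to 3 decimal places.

E[U] = 2,  E[W] = 1.9
E[UW] = 3.8
cov(U,W) = E[UW] − E[U]E[W] = 3.8 − (2)(1.9) = 0
V(U) = 2.4,  V(W) = 0.69
ρ = 0 / √(2.4·0.69) ≈ 0.000

0.000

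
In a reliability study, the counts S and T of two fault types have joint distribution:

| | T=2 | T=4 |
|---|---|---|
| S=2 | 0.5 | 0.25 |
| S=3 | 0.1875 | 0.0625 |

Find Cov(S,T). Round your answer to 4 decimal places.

-0.0313

E[S] = 2.25,  E[T] = 2.625
E[ST] = 5.875
Cov(S,T) = E[ST] − E[S]E[T] = 5.875 − (2.25)(2.625) = -0.03125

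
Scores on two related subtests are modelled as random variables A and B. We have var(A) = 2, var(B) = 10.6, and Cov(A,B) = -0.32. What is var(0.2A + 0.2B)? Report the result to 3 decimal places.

var(0.2A + 0.2B) = (0.2)²·var(A) + (0.2)²·var(B) + 2·(0.2)·(0.2)·Cov(A,B)
= 0.04·2 + 0.04·10.6 + 0.08·-0.32 = 0.4784

0.478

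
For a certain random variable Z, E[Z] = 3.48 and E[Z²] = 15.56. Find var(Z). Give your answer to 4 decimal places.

3.4496

var(Z) = 15.56 − (3.48)² = 3.4496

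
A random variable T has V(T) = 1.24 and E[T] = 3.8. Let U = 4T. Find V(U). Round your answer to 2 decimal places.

V(4T) = (4)²·V(T) = 16·1.24 = 19.84

19.84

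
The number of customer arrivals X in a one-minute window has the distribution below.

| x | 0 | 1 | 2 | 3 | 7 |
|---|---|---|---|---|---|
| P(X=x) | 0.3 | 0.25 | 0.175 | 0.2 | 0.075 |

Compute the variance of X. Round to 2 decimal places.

E[X] = (0)(0.3) + (1)(0.25) + (2)(0.175) + (3)(0.2) + (7)(0.075) = 1.725
E[X²] = (0)²(0.3) + (1)²(0.25) + (2)²(0.175) + (3)²(0.2) + (7)²(0.075) = 6.425
V(X) = E[X²] − (E[X])² = 6.425 − (1.725)² = 3.449375

3.45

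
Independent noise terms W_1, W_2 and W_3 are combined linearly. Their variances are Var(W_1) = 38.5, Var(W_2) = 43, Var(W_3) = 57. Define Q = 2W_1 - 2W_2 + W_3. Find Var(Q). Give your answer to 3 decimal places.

By independence, Var(Q) = (2)²Var(W_1) + (-2)²Var(W_2) + (1)²Var(W_3)
= (2)²·38.5 + (-2)²·43 + (1)²·57 = 383

383.000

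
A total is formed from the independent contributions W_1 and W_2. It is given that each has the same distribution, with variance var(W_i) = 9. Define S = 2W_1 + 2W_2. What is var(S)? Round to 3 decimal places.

By independence, var(S) = (2)²var(W_1) + (2)²var(W_2)
= (2)²·9 + (2)²·9 = 72

72.000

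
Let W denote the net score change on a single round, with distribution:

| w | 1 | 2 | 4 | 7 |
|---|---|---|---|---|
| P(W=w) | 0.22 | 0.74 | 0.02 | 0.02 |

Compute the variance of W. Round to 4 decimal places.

E[W] = (1)(0.22) + (2)(0.74) + (4)(0.02) + (7)(0.02) = 1.92
E[W²] = (1)²(0.22) + (2)²(0.74) + (4)²(0.02) + (7)²(0.02) = 4.48
Var(W) = E[W²] − (E[W])² = 4.48 − (1.92)² = 0.7936

0.7936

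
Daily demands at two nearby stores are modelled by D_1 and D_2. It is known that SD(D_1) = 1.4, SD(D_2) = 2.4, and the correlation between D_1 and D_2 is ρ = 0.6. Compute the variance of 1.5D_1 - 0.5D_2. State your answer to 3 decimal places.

2.826

V(D_1) = (1.4)² = 1.96;  V(D_2) = (2.4)² = 5.76
Cov(D_1,D_2) = ρ·SD(D_1)·SD(D_2) = 0.6·1.4·2.4 = 2.016
V(1.5D_1 - 0.5D_2) = (1.5)²·V(D_1) + (-0.5)²·V(D_2) + 2·(1.5)·(-0.5)·Cov(D_1,D_2)
= 2.25·1.96 + 0.25·5.76 + -1.5·2.016 = 2.826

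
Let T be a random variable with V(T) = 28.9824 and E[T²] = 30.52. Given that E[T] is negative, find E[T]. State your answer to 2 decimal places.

(E[T])² = E[T²] − V(T) = 30.52 − 28.9824 = 1.5376
E[T] = −√1.5376 = -1.24

-1.24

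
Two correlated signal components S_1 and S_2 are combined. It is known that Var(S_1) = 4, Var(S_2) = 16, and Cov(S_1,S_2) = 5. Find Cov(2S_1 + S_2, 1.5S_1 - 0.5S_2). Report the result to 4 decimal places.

6.5000

Cov(2S_1 + S_2, 1.5S_1 - 0.5S_2) = (2)(1.5)Var(S_1) + (1)(-0.5)Var(S_2) + [(2)(-0.5) + (1)(1.5)]Cov(S_1,S_2)
= 3·4 + -0.5·16 + 0.5·5 = 6.5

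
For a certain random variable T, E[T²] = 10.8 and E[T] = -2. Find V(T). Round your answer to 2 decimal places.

6.80

V(T) = 10.8 − (-2)² = 6.8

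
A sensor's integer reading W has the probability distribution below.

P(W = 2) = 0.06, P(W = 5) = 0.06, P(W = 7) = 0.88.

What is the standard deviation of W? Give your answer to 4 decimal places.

1.2504

E[W] = (2)(0.06) + (5)(0.06) + (7)(0.88) = 6.58
E[W²] = (2)²(0.06) + (5)²(0.06) + (7)²(0.88) = 44.86
Var(W) = E[W²] − (E[W])² = 44.86 − (6.58)² = 1.5636
SD(W) = √1.5636 ≈ 1.2504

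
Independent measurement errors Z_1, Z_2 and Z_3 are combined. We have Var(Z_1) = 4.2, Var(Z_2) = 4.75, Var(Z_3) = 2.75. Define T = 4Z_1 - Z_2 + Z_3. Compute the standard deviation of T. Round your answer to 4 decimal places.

By independence, Var(T) = (4)²Var(Z_1) + (-1)²Var(Z_2) + (1)²Var(Z_3)
= (4)²·4.2 + (-1)²·4.75 + (1)²·2.75 = 74.7
SD(T) = √74.7 ≈ 8.6429

8.6429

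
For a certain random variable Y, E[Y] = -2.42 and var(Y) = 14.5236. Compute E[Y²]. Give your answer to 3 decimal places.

E[Y²] = var(Y) + (E[Y])² = 14.5236 + (-2.42)² = 20.38

20.380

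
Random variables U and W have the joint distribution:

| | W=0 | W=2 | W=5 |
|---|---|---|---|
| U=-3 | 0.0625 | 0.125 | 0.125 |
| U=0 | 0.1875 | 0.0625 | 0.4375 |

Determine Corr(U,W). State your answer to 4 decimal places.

E[U] = -0.9375,  E[W] = 3.1875
E[UW] = -2.625
Cov(U,W) = E[UW] − E[U]E[W] = -2.625 − (-0.9375)(3.1875) = 0.36328125
var(U) = 1.93359375,  var(W) = 4.65234375
ρ = 0.36328125 / √(1.93359375·4.65234375) ≈ 0.1211

0.1211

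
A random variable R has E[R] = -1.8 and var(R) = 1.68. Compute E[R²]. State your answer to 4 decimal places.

4.9200

E[R²] = var(R) + (E[R])² = 1.68 + (-1.8)² = 4.92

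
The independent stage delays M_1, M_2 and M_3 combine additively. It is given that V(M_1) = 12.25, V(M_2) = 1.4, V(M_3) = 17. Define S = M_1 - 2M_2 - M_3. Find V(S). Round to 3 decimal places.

By independence, V(S) = (1)²V(M_1) + (-2)²V(M_2) + (-1)²V(M_3)
= (1)²·12.25 + (-2)²·1.4 + (-1)²·17 = 34.85

34.850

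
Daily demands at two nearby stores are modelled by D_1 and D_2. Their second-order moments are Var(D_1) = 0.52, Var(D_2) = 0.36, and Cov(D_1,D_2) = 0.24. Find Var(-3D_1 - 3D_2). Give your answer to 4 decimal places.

12.2400

Var(-3D_1 - 3D_2) = (-3)²·Var(D_1) + (-3)²·Var(D_2) + 2·(-3)·(-3)·Cov(D_1,D_2)
= 9·0.52 + 9·0.36 + 18·0.24 = 12.24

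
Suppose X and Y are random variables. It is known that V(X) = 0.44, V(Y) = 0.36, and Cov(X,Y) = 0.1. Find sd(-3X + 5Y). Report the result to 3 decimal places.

V(-3X + 5Y) = (-3)²·V(X) + (5)²·V(Y) + 2·(-3)·(5)·Cov(X,Y)
= 9·0.44 + 25·0.36 + -30·0.1 = 9.96
sd(-3X + 5Y) = √9.96 ≈ 3.156

3.156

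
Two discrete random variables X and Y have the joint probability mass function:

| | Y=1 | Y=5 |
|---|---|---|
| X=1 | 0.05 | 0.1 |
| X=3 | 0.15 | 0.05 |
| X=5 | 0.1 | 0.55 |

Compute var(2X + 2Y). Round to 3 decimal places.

E[X] = 4,  E[Y] = 3.8,  E[XY] = 16
var(X) = 18.2 − (4)² = 2.2;  var(Y) = 17.8 − (3.8)² = 3.36
Cov(X,Y) = 16 − (4)(3.8) = 0.8
var(2X + 2Y) = (2)²·2.2 + (2)²·3.36 + 2·(2)·(2)·0.8 = 28.64

28.640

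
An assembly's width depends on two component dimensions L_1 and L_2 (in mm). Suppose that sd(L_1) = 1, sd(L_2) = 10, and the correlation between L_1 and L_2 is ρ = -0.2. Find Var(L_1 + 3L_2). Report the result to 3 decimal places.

Var(L_1) = (1)² = 1;  Var(L_2) = (10)² = 100
cov(L_1,L_2) = ρ·sd(L_1)·sd(L_2) = -0.2·1·10 = -2
Var(L_1 + 3L_2) = (1)²·Var(L_1) + (3)²·Var(L_2) + 2·(1)·(3)·cov(L_1,L_2)
= 1·1 + 9·100 + 6·-2 = 889

889.000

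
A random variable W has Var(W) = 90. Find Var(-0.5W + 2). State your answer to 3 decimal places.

Var(-0.5W + 2) = (-0.5)²·Var(W) = 0.25·90 = 22.5

22.500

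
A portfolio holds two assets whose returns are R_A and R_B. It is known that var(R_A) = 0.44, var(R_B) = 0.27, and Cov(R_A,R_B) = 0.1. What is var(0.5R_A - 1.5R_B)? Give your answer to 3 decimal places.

var(0.5R_A - 1.5R_B) = (0.5)²·var(R_A) + (-1.5)²·var(R_B) + 2·(0.5)·(-1.5)·Cov(R_A,R_B)
= 0.25·0.44 + 2.25·0.27 + -1.5·0.1 = 0.5675

0.568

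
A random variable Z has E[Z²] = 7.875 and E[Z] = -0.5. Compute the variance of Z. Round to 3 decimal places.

Var(Z) = 7.875 − (-0.5)² = 7.625

7.625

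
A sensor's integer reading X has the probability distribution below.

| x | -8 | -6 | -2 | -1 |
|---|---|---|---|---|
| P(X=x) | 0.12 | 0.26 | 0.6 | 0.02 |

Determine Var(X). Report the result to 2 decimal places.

5.47

E[X] = (-8)(0.12) + (-6)(0.26) + (-2)(0.6) + (-1)(0.02) = -3.74
E[X²] = (-8)²(0.12) + (-6)²(0.26) + (-2)²(0.6) + (-1)²(0.02) = 19.46
Var(X) = E[X²] − (E[X])² = 19.46 − (-3.74)² = 5.4724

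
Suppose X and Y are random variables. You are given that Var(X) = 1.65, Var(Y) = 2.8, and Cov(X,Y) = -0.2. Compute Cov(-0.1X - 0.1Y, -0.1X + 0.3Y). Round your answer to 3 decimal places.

Cov(-0.1X - 0.1Y, -0.1X + 0.3Y) = (-0.1)(-0.1)Var(X) + (-0.1)(0.3)Var(Y) + [(-0.1)(0.3) + (-0.1)(-0.1)]Cov(X,Y)
= 0.01·1.65 + -0.03·2.8 + -0.02·-0.2 = -0.0635

-0.064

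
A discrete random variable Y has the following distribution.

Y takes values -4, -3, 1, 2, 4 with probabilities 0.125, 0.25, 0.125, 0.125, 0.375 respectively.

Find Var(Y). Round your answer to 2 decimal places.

10.48

E[Y] = (-4)(0.125) + (-3)(0.25) + (1)(0.125) + (2)(0.125) + (4)(0.375) = 0.625
E[Y²] = (-4)²(0.125) + (-3)²(0.25) + (1)²(0.125) + (2)²(0.125) + (4)²(0.375) = 10.875
Var(Y) = E[Y²] − (E[Y])² = 10.875 − (0.625)² = 10.484375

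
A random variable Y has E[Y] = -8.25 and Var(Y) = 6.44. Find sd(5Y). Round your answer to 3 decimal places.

Var(5Y) = (5)²·6.44 = 161
sd(5Y) = √161 ≈ 12.689

12.689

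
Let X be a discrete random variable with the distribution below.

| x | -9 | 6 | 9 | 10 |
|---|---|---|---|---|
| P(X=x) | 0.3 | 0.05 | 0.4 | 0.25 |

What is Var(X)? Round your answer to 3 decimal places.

69.810

E[X] = (-9)(0.3) + (6)(0.05) + (9)(0.4) + (10)(0.25) = 3.7
E[X²] = (-9)²(0.3) + (6)²(0.05) + (9)²(0.4) + (10)²(0.25) = 83.5
Var(X) = E[X²] − (E[X])² = 83.5 − (3.7)² = 69.81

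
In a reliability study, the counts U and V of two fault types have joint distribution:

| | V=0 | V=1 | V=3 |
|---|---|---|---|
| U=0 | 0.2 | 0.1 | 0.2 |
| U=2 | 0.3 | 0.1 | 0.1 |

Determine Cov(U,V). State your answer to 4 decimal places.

E[U] = 1,  E[V] = 1.1
E[UV] = 0.8
Cov(U,V) = E[UV] − E[U]E[V] = 0.8 − (1)(1.1) = -0.3

-0.3000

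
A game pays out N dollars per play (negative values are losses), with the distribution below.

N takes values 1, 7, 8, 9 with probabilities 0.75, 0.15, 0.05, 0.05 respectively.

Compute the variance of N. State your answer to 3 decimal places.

8.328

E[N] = (1)(0.75) + (7)(0.15) + (8)(0.05) + (9)(0.05) = 2.65
E[N²] = (1)²(0.75) + (7)²(0.15) + (8)²(0.05) + (9)²(0.05) = 15.35
var(N) = E[N²] − (E[N])² = 15.35 − (2.65)² = 8.3275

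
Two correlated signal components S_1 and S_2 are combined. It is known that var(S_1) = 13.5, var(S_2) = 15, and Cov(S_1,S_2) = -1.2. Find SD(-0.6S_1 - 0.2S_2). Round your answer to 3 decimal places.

var(-0.6S_1 - 0.2S_2) = (-0.6)²·var(S_1) + (-0.2)²·var(S_2) + 2·(-0.6)·(-0.2)·Cov(S_1,S_2)
= 0.36·13.5 + 0.04·15 + 0.24·-1.2 = 5.172
SD(-0.6S_1 - 0.2S_2) = √5.172 ≈ 2.274

2.274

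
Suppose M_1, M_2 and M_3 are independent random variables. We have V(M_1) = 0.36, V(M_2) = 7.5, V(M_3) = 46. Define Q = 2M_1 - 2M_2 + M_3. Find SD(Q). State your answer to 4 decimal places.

By independence, V(Q) = (2)²V(M_1) + (-2)²V(M_2) + (1)²V(M_3)
= (2)²·0.36 + (-2)²·7.5 + (1)²·46 = 77.44
SD(Q) = √77.44 ≈ 8.8000

8.8000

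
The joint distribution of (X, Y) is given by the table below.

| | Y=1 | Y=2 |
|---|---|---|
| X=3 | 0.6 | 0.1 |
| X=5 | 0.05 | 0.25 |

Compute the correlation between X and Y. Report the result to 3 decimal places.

E[X] = 3.6,  E[Y] = 1.35
E[XY] = 5.15
Cov(X,Y) = E[XY] − E[X]E[Y] = 5.15 − (3.6)(1.35) = 0.29
var(X) = 0.84,  var(Y) = 0.2275
ρ = 0.29 / √(0.84·0.2275) ≈ 0.663

0.663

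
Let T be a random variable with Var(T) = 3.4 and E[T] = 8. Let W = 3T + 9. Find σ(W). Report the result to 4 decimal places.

5.5317

Var(3T + 9) = (3)²·3.4 = 30.6
σ(W) = √30.6 ≈ 5.5317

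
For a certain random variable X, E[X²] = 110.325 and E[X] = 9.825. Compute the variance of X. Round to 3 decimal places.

13.794

Var(X) = 110.325 − (9.825)² = 13.794375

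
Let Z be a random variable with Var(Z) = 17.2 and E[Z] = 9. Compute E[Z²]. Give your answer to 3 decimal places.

E[Z²] = Var(Z) + (E[Z])² = 17.2 + (9)² = 98.2

98.200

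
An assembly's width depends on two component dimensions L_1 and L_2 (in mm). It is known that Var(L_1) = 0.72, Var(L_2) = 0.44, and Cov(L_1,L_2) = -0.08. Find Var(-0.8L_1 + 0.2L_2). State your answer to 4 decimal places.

0.5040

Var(-0.8L_1 + 0.2L_2) = (-0.8)²·Var(L_1) + (0.2)²·Var(L_2) + 2·(-0.8)·(0.2)·Cov(L_1,L_2)
= 0.64·0.72 + 0.04·0.44 + -0.32·-0.08 = 0.504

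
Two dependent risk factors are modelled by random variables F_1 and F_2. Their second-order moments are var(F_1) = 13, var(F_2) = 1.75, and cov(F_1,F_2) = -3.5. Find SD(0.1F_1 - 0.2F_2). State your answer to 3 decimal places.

var(0.1F_1 - 0.2F_2) = (0.1)²·var(F_1) + (-0.2)²·var(F_2) + 2·(0.1)·(-0.2)·cov(F_1,F_2)
= 0.01·13 + 0.04·1.75 + -0.04·-3.5 = 0.34
SD(0.1F_1 - 0.2F_2) = √0.34 ≈ 0.583

0.583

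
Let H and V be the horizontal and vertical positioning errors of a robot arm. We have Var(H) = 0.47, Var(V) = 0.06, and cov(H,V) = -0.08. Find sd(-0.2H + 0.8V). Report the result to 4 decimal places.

0.2877

Var(-0.2H + 0.8V) = (-0.2)²·Var(H) + (0.8)²·Var(V) + 2·(-0.2)·(0.8)·cov(H,V)
= 0.04·0.47 + 0.64·0.06 + -0.32·-0.08 = 0.0828
sd(-0.2H + 0.8V) = √0.0828 ≈ 0.2877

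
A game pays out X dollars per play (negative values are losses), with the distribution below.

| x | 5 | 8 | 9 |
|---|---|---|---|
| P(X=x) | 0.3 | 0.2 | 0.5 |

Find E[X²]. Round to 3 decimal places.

E[X²] = (5)²(0.3) + (8)²(0.2) + (9)²(0.5) = 60.8

60.800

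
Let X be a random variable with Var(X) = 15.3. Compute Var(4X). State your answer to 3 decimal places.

Var(4X) = (4)²·Var(X) = 16·15.3 = 244.8

244.800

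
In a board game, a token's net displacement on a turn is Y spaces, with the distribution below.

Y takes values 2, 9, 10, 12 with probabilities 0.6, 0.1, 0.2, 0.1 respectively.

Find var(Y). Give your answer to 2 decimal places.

E[Y] = (2)(0.6) + (9)(0.1) + (10)(0.2) + (12)(0.1) = 5.3
E[Y²] = (2)²(0.6) + (9)²(0.1) + (10)²(0.2) + (12)²(0.1) = 44.9
var(Y) = E[Y²] − (E[Y])² = 44.9 − (5.3)² = 16.81

16.81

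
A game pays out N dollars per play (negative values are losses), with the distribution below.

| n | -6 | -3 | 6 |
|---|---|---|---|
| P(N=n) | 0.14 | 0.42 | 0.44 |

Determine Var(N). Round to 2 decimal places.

24.37

E[N] = (-6)(0.14) + (-3)(0.42) + (6)(0.44) = 0.54
E[N²] = (-6)²(0.14) + (-3)²(0.42) + (6)²(0.44) = 24.66
Var(N) = E[N²] − (E[N])² = 24.66 − (0.54)² = 24.3684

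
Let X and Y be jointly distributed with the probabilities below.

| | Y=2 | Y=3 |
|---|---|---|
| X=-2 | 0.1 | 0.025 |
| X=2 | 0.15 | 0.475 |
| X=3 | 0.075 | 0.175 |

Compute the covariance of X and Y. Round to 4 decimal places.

E[X] = 1.75,  E[Y] = 2.675
E[XY] = 4.925
cov(X,Y) = E[XY] − E[X]E[Y] = 4.925 − (1.75)(2.675) = 0.24375

0.2438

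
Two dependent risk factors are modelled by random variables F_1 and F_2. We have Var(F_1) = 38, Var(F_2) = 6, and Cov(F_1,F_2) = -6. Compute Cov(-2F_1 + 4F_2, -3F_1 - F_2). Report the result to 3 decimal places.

264.000

Cov(-2F_1 + 4F_2, -3F_1 - F_2) = (-2)(-3)Var(F_1) + (4)(-1)Var(F_2) + [(-2)(-1) + (4)(-3)]Cov(F_1,F_2)
= 6·38 + -4·6 + -10·-6 = 264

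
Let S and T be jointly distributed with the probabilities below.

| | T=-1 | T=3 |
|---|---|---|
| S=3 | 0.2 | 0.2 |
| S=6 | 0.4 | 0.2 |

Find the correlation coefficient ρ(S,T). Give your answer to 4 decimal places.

-0.1667

E[S] = 4.8,  E[T] = 0.6
E[ST] = 2.4
Cov(S,T) = E[ST] − E[S]E[T] = 2.4 − (4.8)(0.6) = -0.48
Var(S) = 2.16,  Var(T) = 3.84
ρ = -0.48 / √(2.16·3.84) ≈ -0.1667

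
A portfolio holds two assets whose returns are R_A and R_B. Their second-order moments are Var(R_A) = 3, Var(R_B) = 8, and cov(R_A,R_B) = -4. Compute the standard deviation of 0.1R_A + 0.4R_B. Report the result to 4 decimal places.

0.9950

Var(0.1R_A + 0.4R_B) = (0.1)²·Var(R_A) + (0.4)²·Var(R_B) + 2·(0.1)·(0.4)·cov(R_A,R_B)
= 0.01·3 + 0.16·8 + 0.08·-4 = 0.99
SD(0.1R_A + 0.4R_B) = √0.99 ≈ 0.9950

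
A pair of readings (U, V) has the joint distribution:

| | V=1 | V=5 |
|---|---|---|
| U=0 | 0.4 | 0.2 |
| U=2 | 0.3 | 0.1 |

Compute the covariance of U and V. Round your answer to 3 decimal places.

E[U] = 0.8,  E[V] = 2.2
E[UV] = 1.6
cov(U,V) = E[UV] − E[U]E[V] = 1.6 − (0.8)(2.2) = -0.16

-0.160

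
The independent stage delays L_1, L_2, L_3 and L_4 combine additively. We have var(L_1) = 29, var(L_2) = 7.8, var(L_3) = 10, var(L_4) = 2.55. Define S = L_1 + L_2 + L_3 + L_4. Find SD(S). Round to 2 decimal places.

7.02

By independence, var(S) = (1)²var(L_1) + (1)²var(L_2) + (1)²var(L_3) + (1)²var(L_4)
= (1)²·29 + (1)²·7.8 + (1)²·10 + (1)²·2.55 = 49.35
SD(S) = √49.35 ≈ 7.02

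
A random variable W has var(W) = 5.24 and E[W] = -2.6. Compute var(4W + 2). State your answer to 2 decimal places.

var(4W + 2) = (4)²·var(W) = 16·5.24 = 83.84

83.84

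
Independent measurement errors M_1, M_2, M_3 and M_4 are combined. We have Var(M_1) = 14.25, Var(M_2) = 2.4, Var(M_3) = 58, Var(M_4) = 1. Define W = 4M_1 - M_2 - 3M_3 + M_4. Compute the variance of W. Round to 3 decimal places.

By independence, Var(W) = (4)²Var(M_1) + (-1)²Var(M_2) + (-3)²Var(M_3) + (1)²Var(M_4)
= (4)²·14.25 + (-1)²·2.4 + (-3)²·58 + (1)²·1 = 753.4

753.400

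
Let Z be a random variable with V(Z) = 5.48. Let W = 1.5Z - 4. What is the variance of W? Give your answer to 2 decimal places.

12.33

V(1.5Z - 4) = (1.5)²·V(Z) = 2.25·5.48 = 12.33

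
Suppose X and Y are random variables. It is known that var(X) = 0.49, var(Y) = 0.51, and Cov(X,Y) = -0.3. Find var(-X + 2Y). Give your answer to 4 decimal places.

3.7300

var(-X + 2Y) = (-1)²·var(X) + (2)²·var(Y) + 2·(-1)·(2)·Cov(X,Y)
= 1·0.49 + 4·0.51 + -4·-0.3 = 3.73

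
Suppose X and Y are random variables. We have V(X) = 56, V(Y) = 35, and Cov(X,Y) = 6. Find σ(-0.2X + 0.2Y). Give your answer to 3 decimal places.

1.778

V(-0.2X + 0.2Y) = (-0.2)²·V(X) + (0.2)²·V(Y) + 2·(-0.2)·(0.2)·Cov(X,Y)
= 0.04·56 + 0.04·35 + -0.08·6 = 3.16
σ(-0.2X + 0.2Y) = √3.16 ≈ 1.778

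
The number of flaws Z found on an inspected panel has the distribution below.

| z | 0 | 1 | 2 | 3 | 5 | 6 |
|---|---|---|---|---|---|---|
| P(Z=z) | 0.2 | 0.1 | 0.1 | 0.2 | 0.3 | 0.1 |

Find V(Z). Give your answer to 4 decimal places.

4.4000

E[Z] = (0)(0.2) + (1)(0.1) + (2)(0.1) + (3)(0.2) + (5)(0.3) + (6)(0.1) = 3
E[Z²] = (0)²(0.2) + (1)²(0.1) + (2)²(0.1) + (3)²(0.2) + (5)²(0.3) + (6)²(0.1) = 13.4
V(Z) = E[Z²] − (E[Z])² = 13.4 − (3)² = 4.4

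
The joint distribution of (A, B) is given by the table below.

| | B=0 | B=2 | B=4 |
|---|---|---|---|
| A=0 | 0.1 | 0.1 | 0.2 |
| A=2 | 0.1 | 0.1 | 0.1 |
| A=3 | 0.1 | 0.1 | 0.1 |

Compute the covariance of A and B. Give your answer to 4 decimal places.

E[A] = 1.5,  E[B] = 2.2
E[AB] = 3
cov(A,B) = E[AB] − E[A]E[B] = 3 − (1.5)(2.2) = -0.3

-0.3000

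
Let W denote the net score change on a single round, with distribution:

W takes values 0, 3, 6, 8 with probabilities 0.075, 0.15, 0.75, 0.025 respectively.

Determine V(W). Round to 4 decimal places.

3.4275

E[W] = (0)(0.075) + (3)(0.15) + (6)(0.75) + (8)(0.025) = 5.15
E[W²] = (0)²(0.075) + (3)²(0.15) + (6)²(0.75) + (8)²(0.025) = 29.95
V(W) = E[W²] − (E[W])² = 29.95 − (5.15)² = 3.4275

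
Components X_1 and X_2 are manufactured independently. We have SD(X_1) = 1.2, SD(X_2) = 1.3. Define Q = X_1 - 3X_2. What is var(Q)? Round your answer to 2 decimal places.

var(X_1) = 1.44, var(X_2) = 1.69
By independence, var(Q) = (1)²var(X_1) + (-3)²var(X_2)
= (1)²·1.44 + (-3)²·1.69 = 16.65

16.65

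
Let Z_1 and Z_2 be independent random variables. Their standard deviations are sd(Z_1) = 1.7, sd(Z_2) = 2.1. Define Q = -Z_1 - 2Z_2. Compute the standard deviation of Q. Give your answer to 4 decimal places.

Var(Z_1) = 2.89, Var(Z_2) = 4.41
By independence, Var(Q) = (-1)²Var(Z_1) + (-2)²Var(Z_2)
= (-1)²·2.89 + (-2)²·4.41 = 20.53
sd(Q) = √20.53 ≈ 4.5310

4.5310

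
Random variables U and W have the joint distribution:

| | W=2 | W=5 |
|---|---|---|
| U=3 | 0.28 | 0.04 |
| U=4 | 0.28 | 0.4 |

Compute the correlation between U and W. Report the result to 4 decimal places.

E[U] = 3.68,  E[W] = 3.32
E[UW] = 12.52
cov(U,W) = E[UW] − E[U]E[W] = 12.52 − (3.68)(3.32) = 0.3024
Var(U) = 0.2176,  Var(W) = 2.2176
ρ = 0.3024 / √(0.2176·2.2176) ≈ 0.4353

0.4353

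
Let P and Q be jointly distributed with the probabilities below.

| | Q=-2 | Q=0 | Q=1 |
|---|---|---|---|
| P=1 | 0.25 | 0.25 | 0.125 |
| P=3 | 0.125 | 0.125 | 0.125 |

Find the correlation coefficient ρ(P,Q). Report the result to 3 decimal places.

0.105

E[P] = 1.75,  E[Q] = -0.5
E[PQ] = -0.75
cov(P,Q) = E[PQ] − E[P]E[Q] = -0.75 − (1.75)(-0.5) = 0.125
Var(P) = 0.9375,  Var(Q) = 1.5
ρ = 0.125 / √(0.9375·1.5) ≈ 0.105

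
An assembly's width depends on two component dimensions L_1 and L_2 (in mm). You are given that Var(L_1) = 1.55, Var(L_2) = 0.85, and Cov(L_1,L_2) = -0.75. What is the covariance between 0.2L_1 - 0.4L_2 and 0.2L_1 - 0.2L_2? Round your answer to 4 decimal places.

Cov(0.2L_1 - 0.4L_2, 0.2L_1 - 0.2L_2) = (0.2)(0.2)Var(L_1) + (-0.4)(-0.2)Var(L_2) + [(0.2)(-0.2) + (-0.4)(0.2)]Cov(L_1,L_2)
= 0.04·1.55 + 0.08·0.85 + -0.12·-0.75 = 0.22

0.2200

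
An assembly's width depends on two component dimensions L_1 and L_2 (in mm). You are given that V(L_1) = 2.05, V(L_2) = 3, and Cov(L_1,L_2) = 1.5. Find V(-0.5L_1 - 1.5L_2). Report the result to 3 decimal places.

V(-0.5L_1 - 1.5L_2) = (-0.5)²·V(L_1) + (-1.5)²·V(L_2) + 2·(-0.5)·(-1.5)·Cov(L_1,L_2)
= 0.25·2.05 + 2.25·3 + 1.5·1.5 = 9.5125

9.513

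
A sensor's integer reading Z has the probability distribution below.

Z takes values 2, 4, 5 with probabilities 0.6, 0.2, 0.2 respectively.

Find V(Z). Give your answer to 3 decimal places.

E[Z] = (2)(0.6) + (4)(0.2) + (5)(0.2) = 3
E[Z²] = (2)²(0.6) + (4)²(0.2) + (5)²(0.2) = 10.6
V(Z) = E[Z²] − (E[Z])² = 10.6 − (3)² = 1.6

1.600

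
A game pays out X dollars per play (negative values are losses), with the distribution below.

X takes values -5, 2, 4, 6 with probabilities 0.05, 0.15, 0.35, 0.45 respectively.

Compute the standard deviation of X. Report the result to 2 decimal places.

2.54

E[X] = (-5)(0.05) + (2)(0.15) + (4)(0.35) + (6)(0.45) = 4.15
E[X²] = (-5)²(0.05) + (2)²(0.15) + (4)²(0.35) + (6)²(0.45) = 23.65
var(X) = E[X²] − (E[X])² = 23.65 − (4.15)² = 6.4275
sd(X) = √6.4275 ≈ 2.54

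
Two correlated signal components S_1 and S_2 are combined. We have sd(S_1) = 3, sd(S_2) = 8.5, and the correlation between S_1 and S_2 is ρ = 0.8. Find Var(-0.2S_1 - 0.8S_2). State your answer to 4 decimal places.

Var(S_1) = (3)² = 9;  Var(S_2) = (8.5)² = 72.25
Cov(S_1,S_2) = ρ·sd(S_1)·sd(S_2) = 0.8·3·8.5 = 20.4
Var(-0.2S_1 - 0.8S_2) = (-0.2)²·Var(S_1) + (-0.8)²·Var(S_2) + 2·(-0.2)·(-0.8)·Cov(S_1,S_2)
= 0.04·9 + 0.64·72.25 + 0.32·20.4 = 53.128

53.1280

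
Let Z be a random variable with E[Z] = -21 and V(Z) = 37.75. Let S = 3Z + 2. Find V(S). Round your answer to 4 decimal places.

339.7500

V(3Z + 2) = (3)²·V(Z) = 9·37.75 = 339.75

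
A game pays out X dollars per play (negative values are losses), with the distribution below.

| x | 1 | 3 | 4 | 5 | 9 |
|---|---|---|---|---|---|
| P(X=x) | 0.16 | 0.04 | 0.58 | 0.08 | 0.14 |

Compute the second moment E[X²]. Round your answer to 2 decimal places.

E[X²] = (1)²(0.16) + (3)²(0.04) + (4)²(0.58) + (5)²(0.08) + (9)²(0.14) = 23.14

23.14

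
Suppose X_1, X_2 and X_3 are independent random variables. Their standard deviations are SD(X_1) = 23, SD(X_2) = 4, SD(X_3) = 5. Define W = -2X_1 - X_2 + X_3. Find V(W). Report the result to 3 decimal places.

V(X_1) = 529, V(X_2) = 16, V(X_3) = 25
By independence, V(W) = (-2)²V(X_1) + (-1)²V(X_2) + (1)²V(X_3)
= (-2)²·529 + (-1)²·16 + (1)²·25 = 2157

2157.000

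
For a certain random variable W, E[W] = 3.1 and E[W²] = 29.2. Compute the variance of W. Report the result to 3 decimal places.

Var(W) = 29.2 − (3.1)² = 19.59

19.590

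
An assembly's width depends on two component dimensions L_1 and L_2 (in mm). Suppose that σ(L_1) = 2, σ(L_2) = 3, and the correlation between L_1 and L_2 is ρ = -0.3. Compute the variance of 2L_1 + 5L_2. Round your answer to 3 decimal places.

var(L_1) = (2)² = 4;  var(L_2) = (3)² = 9
cov(L_1,L_2) = ρ·σ(L_1)·σ(L_2) = -0.3·2·3 = -1.8
var(2L_1 + 5L_2) = (2)²·var(L_1) + (5)²·var(L_2) + 2·(2)·(5)·cov(L_1,L_2)
= 4·4 + 25·9 + 20·-1.8 = 205

205.000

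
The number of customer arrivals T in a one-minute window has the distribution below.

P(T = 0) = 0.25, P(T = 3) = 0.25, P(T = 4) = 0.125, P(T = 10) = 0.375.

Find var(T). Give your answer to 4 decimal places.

16.7500

E[T] = (0)(0.25) + (3)(0.25) + (4)(0.125) + (10)(0.375) = 5
E[T²] = (0)²(0.25) + (3)²(0.25) + (4)²(0.125) + (10)²(0.375) = 41.75
var(T) = E[T²] − (E[T])² = 41.75 − (5)² = 16.75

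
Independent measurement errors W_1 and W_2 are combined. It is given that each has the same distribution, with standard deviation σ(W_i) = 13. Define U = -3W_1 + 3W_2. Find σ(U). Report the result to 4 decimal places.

Var(W_i) = (13)² = 169
By independence, Var(U) = (-3)²Var(W_1) + (3)²Var(W_2)
= (-3)²·169 + (3)²·169 = 3042
σ(U) = √3042 ≈ 55.1543

55.1543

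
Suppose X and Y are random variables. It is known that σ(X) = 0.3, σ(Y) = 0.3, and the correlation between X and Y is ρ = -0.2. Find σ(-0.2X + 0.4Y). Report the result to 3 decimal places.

0.144

V(X) = (0.3)² = 0.09;  V(Y) = (0.3)² = 0.09
Cov(X,Y) = ρ·σ(X)·σ(Y) = -0.2·0.3·0.3 = -0.018
V(-0.2X + 0.4Y) = (-0.2)²·V(X) + (0.4)²·V(Y) + 2·(-0.2)·(0.4)·Cov(X,Y)
= 0.04·0.09 + 0.16·0.09 + -0.16·-0.018 = 0.02088
σ(-0.2X + 0.4Y) = √0.02088 ≈ 0.144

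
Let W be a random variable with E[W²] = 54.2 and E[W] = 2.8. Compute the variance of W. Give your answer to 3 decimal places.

46.360

Var(W) = 54.2 − (2.8)² = 46.36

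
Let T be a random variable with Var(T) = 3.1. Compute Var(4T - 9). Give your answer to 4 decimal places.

Var(4T - 9) = (4)²·Var(T) = 16·3.1 = 49.6

49.6000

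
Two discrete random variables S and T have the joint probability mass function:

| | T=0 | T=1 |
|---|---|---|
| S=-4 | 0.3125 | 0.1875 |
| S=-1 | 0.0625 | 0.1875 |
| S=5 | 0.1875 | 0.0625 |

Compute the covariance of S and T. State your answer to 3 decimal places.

-0.188

E[S] = -1,  E[T] = 0.4375
E[ST] = -0.625
cov(S,T) = E[ST] − E[S]E[T] = -0.625 − (-1)(0.4375) = -0.1875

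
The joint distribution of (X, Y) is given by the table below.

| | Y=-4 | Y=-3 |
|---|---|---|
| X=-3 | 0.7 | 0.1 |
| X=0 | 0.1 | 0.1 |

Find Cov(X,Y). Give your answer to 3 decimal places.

0.180

E[X] = -2.4,  E[Y] = -3.8
E[XY] = 9.3
Cov(X,Y) = E[XY] − E[X]E[Y] = 9.3 − (-2.4)(-3.8) = 0.18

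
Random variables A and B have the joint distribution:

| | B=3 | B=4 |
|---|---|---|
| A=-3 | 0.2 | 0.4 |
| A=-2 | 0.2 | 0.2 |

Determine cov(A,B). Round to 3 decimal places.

E[A] = -2.6,  E[B] = 3.6
E[AB] = -9.4
cov(A,B) = E[AB] − E[A]E[B] = -9.4 − (-2.6)(3.6) = -0.04

-0.040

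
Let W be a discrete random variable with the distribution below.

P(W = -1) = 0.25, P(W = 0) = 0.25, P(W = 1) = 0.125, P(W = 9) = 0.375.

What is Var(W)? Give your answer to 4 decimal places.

20.1875

E[W] = (-1)(0.25) + (0)(0.25) + (1)(0.125) + (9)(0.375) = 3.25
E[W²] = (-1)²(0.25) + (0)²(0.25) + (1)²(0.125) + (9)²(0.375) = 30.75
Var(W) = E[W²] − (E[W])² = 30.75 − (3.25)² = 20.1875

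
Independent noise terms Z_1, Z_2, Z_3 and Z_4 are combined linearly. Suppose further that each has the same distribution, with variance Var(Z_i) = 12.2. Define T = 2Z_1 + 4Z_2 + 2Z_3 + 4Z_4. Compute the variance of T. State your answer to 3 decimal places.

488.000

By independence, Var(T) = (2)²Var(Z_1) + (4)²Var(Z_2) + (2)²Var(Z_3) + (4)²Var(Z_4)
= (2)²·12.2 + (4)²·12.2 + (2)²·12.2 + (4)²·12.2 = 488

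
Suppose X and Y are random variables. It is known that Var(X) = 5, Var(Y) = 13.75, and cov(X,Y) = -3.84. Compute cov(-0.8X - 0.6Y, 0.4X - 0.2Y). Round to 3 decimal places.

0.357

cov(-0.8X - 0.6Y, 0.4X - 0.2Y) = (-0.8)(0.4)Var(X) + (-0.6)(-0.2)Var(Y) + [(-0.8)(-0.2) + (-0.6)(0.4)]cov(X,Y)
= -0.32·5 + 0.12·13.75 + -0.08·-3.84 = 0.3572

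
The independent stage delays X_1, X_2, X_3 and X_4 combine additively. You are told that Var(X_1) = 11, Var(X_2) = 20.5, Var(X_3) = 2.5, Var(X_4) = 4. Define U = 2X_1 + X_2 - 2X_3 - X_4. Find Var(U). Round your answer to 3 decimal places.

78.500

By independence, Var(U) = (2)²Var(X_1) + (1)²Var(X_2) + (-2)²Var(X_3) + (-1)²Var(X_4)
= (2)²·11 + (1)²·20.5 + (-2)²·2.5 + (-1)²·4 = 78.5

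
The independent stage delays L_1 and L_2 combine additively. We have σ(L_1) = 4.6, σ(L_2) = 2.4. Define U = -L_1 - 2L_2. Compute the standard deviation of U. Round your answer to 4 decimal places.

Var(L_1) = 21.16, Var(L_2) = 5.76
By independence, Var(U) = (-1)²Var(L_1) + (-2)²Var(L_2)
= (-1)²·21.16 + (-2)²·5.76 = 44.2
σ(U) = √44.2 ≈ 6.6483

6.6483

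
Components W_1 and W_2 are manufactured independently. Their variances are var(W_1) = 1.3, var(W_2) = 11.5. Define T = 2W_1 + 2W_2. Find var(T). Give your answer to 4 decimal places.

By independence, var(T) = (2)²var(W_1) + (2)²var(W_2)
= (2)²·1.3 + (2)²·11.5 = 51.2

51.2000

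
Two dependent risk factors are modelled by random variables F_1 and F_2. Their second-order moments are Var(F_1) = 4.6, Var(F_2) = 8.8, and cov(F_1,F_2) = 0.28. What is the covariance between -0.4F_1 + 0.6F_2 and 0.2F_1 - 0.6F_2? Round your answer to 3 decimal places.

cov(-0.4F_1 + 0.6F_2, 0.2F_1 - 0.6F_2) = (-0.4)(0.2)Var(F_1) + (0.6)(-0.6)Var(F_2) + [(-0.4)(-0.6) + (0.6)(0.2)]cov(F_1,F_2)
= -0.08·4.6 + -0.36·8.8 + 0.36·0.28 = -3.4352

-3.435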